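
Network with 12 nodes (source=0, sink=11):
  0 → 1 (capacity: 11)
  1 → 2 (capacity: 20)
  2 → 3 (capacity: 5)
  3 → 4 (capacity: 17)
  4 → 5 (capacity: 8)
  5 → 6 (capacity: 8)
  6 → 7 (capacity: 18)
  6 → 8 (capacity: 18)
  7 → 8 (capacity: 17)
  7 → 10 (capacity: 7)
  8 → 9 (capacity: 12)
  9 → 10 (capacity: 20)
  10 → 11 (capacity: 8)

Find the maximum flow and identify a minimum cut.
Max flow = 5, Min cut edges: (2,3)

Maximum flow: 5
Minimum cut: (2,3)
Partition: S = [0, 1, 2], T = [3, 4, 5, 6, 7, 8, 9, 10, 11]

Max-flow min-cut theorem verified: both equal 5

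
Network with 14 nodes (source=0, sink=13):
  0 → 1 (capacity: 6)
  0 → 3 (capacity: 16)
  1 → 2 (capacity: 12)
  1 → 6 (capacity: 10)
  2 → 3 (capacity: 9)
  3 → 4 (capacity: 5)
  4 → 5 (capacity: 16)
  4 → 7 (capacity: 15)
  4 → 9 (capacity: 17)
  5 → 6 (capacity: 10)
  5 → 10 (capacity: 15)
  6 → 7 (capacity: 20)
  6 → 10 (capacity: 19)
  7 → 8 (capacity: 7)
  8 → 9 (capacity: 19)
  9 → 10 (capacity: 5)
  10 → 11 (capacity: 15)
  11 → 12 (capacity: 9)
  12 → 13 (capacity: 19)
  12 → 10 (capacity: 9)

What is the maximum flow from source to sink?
Maximum flow = 9

Max flow: 9

Flow assignment:
  0 → 1: 4/6
  0 → 3: 5/16
  1 → 6: 4/10
  3 → 4: 5/5
  4 → 5: 5/16
  5 → 10: 5/15
  6 → 10: 4/19
  10 → 11: 9/15
  11 → 12: 9/9
  12 → 13: 9/19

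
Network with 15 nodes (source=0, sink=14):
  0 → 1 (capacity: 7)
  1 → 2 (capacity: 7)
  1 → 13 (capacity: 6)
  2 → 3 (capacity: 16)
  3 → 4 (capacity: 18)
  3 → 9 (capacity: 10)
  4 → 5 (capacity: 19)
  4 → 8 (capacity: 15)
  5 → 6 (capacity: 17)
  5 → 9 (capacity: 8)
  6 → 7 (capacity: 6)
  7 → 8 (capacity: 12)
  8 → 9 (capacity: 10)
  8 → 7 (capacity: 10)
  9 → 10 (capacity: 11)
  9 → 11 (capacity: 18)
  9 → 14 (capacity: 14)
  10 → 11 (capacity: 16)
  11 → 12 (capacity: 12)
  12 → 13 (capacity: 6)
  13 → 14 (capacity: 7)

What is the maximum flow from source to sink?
Maximum flow = 7

Max flow: 7

Flow assignment:
  0 → 1: 7/7
  1 → 2: 1/7
  1 → 13: 6/6
  2 → 3: 1/16
  3 → 9: 1/10
  9 → 14: 1/14
  13 → 14: 6/7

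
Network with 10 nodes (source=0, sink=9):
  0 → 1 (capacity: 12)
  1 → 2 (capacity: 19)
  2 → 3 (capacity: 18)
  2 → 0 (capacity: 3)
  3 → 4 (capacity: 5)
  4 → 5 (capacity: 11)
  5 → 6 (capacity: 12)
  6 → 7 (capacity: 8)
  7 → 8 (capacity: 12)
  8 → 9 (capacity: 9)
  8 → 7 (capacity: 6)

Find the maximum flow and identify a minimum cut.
Max flow = 5, Min cut edges: (3,4)

Maximum flow: 5
Minimum cut: (3,4)
Partition: S = [0, 1, 2, 3], T = [4, 5, 6, 7, 8, 9]

Max-flow min-cut theorem verified: both equal 5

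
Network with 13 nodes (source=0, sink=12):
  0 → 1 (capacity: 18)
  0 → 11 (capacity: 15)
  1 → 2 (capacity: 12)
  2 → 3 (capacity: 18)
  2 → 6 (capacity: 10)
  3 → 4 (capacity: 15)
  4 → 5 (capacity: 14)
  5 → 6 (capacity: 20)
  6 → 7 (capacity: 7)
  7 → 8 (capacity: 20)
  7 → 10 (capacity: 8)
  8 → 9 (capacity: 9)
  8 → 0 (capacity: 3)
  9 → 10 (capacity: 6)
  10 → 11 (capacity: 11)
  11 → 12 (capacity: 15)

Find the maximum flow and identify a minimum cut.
Max flow = 15, Min cut edges: (11,12)

Maximum flow: 15
Minimum cut: (11,12)
Partition: S = [0, 1, 2, 3, 4, 5, 6, 7, 8, 9, 10, 11], T = [12]

Max-flow min-cut theorem verified: both equal 15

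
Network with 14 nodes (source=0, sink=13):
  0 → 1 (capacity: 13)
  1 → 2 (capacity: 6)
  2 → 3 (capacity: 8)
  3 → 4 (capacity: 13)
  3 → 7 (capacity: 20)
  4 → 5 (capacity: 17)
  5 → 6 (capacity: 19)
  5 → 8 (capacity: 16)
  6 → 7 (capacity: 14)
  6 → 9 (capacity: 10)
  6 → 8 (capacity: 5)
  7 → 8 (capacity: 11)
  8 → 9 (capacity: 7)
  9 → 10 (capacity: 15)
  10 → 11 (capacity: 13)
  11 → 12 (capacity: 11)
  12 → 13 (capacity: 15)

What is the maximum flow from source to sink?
Maximum flow = 6

Max flow: 6

Flow assignment:
  0 → 1: 6/13
  1 → 2: 6/6
  2 → 3: 6/8
  3 → 7: 6/20
  7 → 8: 6/11
  8 → 9: 6/7
  9 → 10: 6/15
  10 → 11: 6/13
  11 → 12: 6/11
  12 → 13: 6/15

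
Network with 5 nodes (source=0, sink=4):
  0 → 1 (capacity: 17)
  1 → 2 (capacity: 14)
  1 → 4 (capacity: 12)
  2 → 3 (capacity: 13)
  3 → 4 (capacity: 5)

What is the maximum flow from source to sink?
Maximum flow = 17

Max flow: 17

Flow assignment:
  0 → 1: 17/17
  1 → 2: 5/14
  1 → 4: 12/12
  2 → 3: 5/13
  3 → 4: 5/5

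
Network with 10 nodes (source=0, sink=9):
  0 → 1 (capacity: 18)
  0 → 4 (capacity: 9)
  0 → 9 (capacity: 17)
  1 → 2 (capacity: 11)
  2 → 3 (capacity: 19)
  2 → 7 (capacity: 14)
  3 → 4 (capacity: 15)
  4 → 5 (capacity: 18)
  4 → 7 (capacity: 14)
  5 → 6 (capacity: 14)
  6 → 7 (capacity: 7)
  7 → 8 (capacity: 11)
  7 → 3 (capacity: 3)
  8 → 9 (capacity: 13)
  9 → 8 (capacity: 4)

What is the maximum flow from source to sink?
Maximum flow = 28

Max flow: 28

Flow assignment:
  0 → 1: 2/18
  0 → 4: 9/9
  0 → 9: 17/17
  1 → 2: 2/11
  2 → 7: 2/14
  4 → 7: 9/14
  7 → 8: 11/11
  8 → 9: 11/13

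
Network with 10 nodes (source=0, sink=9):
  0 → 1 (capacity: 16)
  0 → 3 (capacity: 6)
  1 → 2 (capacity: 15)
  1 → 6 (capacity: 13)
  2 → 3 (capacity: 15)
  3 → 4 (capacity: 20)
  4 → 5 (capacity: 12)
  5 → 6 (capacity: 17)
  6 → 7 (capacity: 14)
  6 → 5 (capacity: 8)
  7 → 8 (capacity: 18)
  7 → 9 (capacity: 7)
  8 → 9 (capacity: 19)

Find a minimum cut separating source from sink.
Min cut value = 14, edges: (6,7)

Min cut value: 14
Partition: S = [0, 1, 2, 3, 4, 5, 6], T = [7, 8, 9]
Cut edges: (6,7)

By max-flow min-cut theorem, max flow = min cut = 14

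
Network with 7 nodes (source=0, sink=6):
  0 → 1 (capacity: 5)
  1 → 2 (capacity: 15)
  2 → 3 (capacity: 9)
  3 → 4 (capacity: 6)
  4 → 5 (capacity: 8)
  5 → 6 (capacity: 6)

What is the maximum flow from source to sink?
Maximum flow = 5

Max flow: 5

Flow assignment:
  0 → 1: 5/5
  1 → 2: 5/15
  2 → 3: 5/9
  3 → 4: 5/6
  4 → 5: 5/8
  5 → 6: 5/6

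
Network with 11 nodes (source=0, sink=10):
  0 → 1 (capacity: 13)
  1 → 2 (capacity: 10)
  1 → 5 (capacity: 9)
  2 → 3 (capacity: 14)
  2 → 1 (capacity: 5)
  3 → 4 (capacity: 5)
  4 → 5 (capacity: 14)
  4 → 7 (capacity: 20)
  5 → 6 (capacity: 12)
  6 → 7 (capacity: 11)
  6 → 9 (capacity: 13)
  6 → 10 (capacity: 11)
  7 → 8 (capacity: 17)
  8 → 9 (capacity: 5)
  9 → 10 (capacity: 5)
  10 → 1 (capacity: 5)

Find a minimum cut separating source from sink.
Min cut value = 13, edges: (0,1)

Min cut value: 13
Partition: S = [0], T = [1, 2, 3, 4, 5, 6, 7, 8, 9, 10]
Cut edges: (0,1)

By max-flow min-cut theorem, max flow = min cut = 13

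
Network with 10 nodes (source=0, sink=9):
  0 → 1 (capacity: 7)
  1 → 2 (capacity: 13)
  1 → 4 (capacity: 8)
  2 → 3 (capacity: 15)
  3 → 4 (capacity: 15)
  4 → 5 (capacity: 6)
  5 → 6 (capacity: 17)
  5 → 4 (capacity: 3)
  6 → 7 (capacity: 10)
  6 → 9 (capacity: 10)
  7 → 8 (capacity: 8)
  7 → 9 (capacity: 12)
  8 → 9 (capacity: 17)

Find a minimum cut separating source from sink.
Min cut value = 6, edges: (4,5)

Min cut value: 6
Partition: S = [0, 1, 2, 3, 4], T = [5, 6, 7, 8, 9]
Cut edges: (4,5)

By max-flow min-cut theorem, max flow = min cut = 6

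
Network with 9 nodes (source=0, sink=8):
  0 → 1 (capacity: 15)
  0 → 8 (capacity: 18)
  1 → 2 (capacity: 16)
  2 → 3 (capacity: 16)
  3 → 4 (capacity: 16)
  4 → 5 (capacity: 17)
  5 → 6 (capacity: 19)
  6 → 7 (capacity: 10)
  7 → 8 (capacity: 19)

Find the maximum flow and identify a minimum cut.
Max flow = 28, Min cut edges: (0,8), (6,7)

Maximum flow: 28
Minimum cut: (0,8), (6,7)
Partition: S = [0, 1, 2, 3, 4, 5, 6], T = [7, 8]

Max-flow min-cut theorem verified: both equal 28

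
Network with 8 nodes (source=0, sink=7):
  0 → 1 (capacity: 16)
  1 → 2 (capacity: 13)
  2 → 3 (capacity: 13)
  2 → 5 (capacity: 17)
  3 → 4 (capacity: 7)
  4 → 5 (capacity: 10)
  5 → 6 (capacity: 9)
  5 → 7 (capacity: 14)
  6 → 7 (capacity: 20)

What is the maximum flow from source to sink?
Maximum flow = 13

Max flow: 13

Flow assignment:
  0 → 1: 13/16
  1 → 2: 13/13
  2 → 5: 13/17
  5 → 7: 13/14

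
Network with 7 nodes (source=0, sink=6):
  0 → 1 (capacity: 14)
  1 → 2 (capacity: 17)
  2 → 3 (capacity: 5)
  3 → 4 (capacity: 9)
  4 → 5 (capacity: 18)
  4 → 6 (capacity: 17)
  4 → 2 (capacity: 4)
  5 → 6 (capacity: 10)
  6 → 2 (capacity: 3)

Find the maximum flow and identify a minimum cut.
Max flow = 5, Min cut edges: (2,3)

Maximum flow: 5
Minimum cut: (2,3)
Partition: S = [0, 1, 2], T = [3, 4, 5, 6]

Max-flow min-cut theorem verified: both equal 5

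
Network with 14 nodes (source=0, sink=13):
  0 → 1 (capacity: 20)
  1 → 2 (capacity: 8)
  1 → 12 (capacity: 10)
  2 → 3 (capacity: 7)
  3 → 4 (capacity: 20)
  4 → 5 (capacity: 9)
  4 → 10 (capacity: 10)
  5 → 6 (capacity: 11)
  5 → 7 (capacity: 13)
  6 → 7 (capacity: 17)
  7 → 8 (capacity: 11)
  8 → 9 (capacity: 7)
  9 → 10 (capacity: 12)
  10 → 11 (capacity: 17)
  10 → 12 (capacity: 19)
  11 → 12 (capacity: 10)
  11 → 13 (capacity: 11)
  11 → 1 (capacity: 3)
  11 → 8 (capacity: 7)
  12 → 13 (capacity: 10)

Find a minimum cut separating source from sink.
Min cut value = 17, edges: (2,3), (12,13)

Min cut value: 17
Partition: S = [0, 1, 2, 12], T = [3, 4, 5, 6, 7, 8, 9, 10, 11, 13]
Cut edges: (2,3), (12,13)

By max-flow min-cut theorem, max flow = min cut = 17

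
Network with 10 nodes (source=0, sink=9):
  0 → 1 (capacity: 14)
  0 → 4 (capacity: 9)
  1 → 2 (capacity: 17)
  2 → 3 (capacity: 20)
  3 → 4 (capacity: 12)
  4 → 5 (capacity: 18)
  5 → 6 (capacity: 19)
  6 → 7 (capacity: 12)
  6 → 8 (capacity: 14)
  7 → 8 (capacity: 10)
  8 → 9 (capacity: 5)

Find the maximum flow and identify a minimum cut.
Max flow = 5, Min cut edges: (8,9)

Maximum flow: 5
Minimum cut: (8,9)
Partition: S = [0, 1, 2, 3, 4, 5, 6, 7, 8], T = [9]

Max-flow min-cut theorem verified: both equal 5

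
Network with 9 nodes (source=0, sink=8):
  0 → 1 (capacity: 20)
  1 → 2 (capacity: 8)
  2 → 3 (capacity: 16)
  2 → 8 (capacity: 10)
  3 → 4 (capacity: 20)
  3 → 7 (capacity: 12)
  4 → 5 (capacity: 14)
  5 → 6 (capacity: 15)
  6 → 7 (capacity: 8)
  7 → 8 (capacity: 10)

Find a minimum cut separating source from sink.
Min cut value = 8, edges: (1,2)

Min cut value: 8
Partition: S = [0, 1], T = [2, 3, 4, 5, 6, 7, 8]
Cut edges: (1,2)

By max-flow min-cut theorem, max flow = min cut = 8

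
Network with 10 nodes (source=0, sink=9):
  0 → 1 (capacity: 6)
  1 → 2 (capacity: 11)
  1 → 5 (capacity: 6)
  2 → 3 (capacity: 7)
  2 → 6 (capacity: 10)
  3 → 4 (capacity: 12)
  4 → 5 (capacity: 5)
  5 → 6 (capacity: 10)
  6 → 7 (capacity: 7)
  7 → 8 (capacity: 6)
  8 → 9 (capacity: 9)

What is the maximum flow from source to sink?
Maximum flow = 6

Max flow: 6

Flow assignment:
  0 → 1: 6/6
  1 → 2: 6/11
  2 → 6: 6/10
  6 → 7: 6/7
  7 → 8: 6/6
  8 → 9: 6/9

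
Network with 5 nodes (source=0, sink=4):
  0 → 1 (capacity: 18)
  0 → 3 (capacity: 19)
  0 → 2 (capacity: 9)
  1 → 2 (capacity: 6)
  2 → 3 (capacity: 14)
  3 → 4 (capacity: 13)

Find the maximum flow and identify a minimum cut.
Max flow = 13, Min cut edges: (3,4)

Maximum flow: 13
Minimum cut: (3,4)
Partition: S = [0, 1, 2, 3], T = [4]

Max-flow min-cut theorem verified: both equal 13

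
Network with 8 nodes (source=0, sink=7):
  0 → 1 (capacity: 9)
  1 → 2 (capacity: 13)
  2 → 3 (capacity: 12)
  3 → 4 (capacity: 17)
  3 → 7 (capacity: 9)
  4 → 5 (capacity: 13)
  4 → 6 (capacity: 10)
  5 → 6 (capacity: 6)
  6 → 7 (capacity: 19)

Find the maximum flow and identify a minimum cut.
Max flow = 9, Min cut edges: (0,1)

Maximum flow: 9
Minimum cut: (0,1)
Partition: S = [0], T = [1, 2, 3, 4, 5, 6, 7]

Max-flow min-cut theorem verified: both equal 9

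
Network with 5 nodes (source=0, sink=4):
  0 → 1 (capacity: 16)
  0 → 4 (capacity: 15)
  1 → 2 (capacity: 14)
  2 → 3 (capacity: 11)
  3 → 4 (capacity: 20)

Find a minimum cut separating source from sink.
Min cut value = 26, edges: (0,4), (2,3)

Min cut value: 26
Partition: S = [0, 1, 2], T = [3, 4]
Cut edges: (0,4), (2,3)

By max-flow min-cut theorem, max flow = min cut = 26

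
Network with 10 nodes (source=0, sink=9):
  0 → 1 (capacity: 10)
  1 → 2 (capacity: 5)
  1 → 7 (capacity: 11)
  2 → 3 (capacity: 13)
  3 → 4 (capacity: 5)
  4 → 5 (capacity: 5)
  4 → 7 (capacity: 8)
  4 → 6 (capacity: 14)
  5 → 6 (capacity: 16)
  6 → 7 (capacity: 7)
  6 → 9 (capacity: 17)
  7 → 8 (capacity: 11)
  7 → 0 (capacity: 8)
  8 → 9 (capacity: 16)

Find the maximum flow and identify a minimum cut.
Max flow = 10, Min cut edges: (0,1)

Maximum flow: 10
Minimum cut: (0,1)
Partition: S = [0], T = [1, 2, 3, 4, 5, 6, 7, 8, 9]

Max-flow min-cut theorem verified: both equal 10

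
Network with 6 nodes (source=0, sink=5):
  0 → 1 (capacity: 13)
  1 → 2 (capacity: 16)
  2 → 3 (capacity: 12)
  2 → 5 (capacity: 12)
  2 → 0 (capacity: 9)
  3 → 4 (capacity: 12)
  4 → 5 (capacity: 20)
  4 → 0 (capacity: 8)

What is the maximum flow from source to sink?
Maximum flow = 13

Max flow: 13

Flow assignment:
  0 → 1: 13/13
  1 → 2: 13/16
  2 → 3: 1/12
  2 → 5: 12/12
  3 → 4: 1/12
  4 → 5: 1/20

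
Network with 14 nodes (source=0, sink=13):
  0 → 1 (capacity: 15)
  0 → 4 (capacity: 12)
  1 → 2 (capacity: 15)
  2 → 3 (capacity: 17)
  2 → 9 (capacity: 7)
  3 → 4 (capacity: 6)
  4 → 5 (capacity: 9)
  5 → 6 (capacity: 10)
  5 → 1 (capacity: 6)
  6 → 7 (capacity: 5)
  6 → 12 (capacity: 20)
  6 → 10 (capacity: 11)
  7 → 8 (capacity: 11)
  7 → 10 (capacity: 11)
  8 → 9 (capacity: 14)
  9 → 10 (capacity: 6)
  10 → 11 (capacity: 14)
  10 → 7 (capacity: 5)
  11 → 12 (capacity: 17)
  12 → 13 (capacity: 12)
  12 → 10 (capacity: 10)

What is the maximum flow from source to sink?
Maximum flow = 12

Max flow: 12

Flow assignment:
  0 → 1: 9/15
  0 → 4: 3/12
  1 → 2: 12/15
  2 → 3: 6/17
  2 → 9: 6/7
  3 → 4: 6/6
  4 → 5: 9/9
  5 → 6: 6/10
  5 → 1: 3/6
  6 → 12: 6/20
  9 → 10: 6/6
  10 → 11: 6/14
  11 → 12: 6/17
  12 → 13: 12/12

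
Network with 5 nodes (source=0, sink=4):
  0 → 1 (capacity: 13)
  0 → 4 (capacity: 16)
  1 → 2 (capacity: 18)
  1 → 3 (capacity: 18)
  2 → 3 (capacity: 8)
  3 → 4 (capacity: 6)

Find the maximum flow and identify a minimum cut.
Max flow = 22, Min cut edges: (0,4), (3,4)

Maximum flow: 22
Minimum cut: (0,4), (3,4)
Partition: S = [0, 1, 2, 3], T = [4]

Max-flow min-cut theorem verified: both equal 22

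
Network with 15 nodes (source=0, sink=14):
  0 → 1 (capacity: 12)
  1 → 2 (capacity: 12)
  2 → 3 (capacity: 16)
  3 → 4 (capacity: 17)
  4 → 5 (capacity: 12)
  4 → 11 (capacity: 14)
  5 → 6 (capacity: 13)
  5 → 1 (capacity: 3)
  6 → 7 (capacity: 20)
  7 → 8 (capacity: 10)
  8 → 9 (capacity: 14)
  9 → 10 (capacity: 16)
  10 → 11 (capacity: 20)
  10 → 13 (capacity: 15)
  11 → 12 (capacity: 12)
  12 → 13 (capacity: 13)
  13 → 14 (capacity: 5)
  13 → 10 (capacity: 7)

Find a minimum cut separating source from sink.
Min cut value = 5, edges: (13,14)

Min cut value: 5
Partition: S = [0, 1, 2, 3, 4, 5, 6, 7, 8, 9, 10, 11, 12, 13], T = [14]
Cut edges: (13,14)

By max-flow min-cut theorem, max flow = min cut = 5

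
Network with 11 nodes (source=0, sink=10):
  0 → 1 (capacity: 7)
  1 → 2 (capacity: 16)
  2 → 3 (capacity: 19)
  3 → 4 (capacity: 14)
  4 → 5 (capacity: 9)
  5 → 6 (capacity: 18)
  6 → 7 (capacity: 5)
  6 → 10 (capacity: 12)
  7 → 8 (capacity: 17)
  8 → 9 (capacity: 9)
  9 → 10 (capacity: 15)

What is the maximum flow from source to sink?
Maximum flow = 7

Max flow: 7

Flow assignment:
  0 → 1: 7/7
  1 → 2: 7/16
  2 → 3: 7/19
  3 → 4: 7/14
  4 → 5: 7/9
  5 → 6: 7/18
  6 → 10: 7/12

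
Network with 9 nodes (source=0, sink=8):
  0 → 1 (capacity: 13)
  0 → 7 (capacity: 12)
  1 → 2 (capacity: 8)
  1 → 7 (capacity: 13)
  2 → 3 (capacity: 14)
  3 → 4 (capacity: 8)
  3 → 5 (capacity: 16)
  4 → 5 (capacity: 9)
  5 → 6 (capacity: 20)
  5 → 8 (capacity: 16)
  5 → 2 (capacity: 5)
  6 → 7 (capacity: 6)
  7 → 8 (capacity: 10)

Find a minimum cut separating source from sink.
Min cut value = 18, edges: (1,2), (7,8)

Min cut value: 18
Partition: S = [0, 1, 6, 7], T = [2, 3, 4, 5, 8]
Cut edges: (1,2), (7,8)

By max-flow min-cut theorem, max flow = min cut = 18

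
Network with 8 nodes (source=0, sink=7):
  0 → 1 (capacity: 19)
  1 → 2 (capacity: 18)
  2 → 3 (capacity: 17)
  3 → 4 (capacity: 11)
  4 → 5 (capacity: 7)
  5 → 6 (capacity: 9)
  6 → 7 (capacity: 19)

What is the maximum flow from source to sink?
Maximum flow = 7

Max flow: 7

Flow assignment:
  0 → 1: 7/19
  1 → 2: 7/18
  2 → 3: 7/17
  3 → 4: 7/11
  4 → 5: 7/7
  5 → 6: 7/9
  6 → 7: 7/19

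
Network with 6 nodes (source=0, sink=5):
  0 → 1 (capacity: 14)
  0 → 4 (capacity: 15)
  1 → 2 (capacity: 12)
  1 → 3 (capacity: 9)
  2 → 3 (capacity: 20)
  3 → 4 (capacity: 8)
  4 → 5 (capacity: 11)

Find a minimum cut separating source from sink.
Min cut value = 11, edges: (4,5)

Min cut value: 11
Partition: S = [0, 1, 2, 3, 4], T = [5]
Cut edges: (4,5)

By max-flow min-cut theorem, max flow = min cut = 11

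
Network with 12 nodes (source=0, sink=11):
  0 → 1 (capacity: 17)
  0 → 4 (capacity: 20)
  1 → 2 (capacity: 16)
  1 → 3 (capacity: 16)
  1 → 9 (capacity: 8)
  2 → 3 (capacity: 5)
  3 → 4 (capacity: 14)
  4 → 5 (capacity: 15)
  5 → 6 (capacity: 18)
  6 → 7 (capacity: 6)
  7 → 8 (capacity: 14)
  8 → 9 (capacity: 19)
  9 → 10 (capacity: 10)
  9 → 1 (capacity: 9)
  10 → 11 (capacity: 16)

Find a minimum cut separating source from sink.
Min cut value = 10, edges: (9,10)

Min cut value: 10
Partition: S = [0, 1, 2, 3, 4, 5, 6, 7, 8, 9], T = [10, 11]
Cut edges: (9,10)

By max-flow min-cut theorem, max flow = min cut = 10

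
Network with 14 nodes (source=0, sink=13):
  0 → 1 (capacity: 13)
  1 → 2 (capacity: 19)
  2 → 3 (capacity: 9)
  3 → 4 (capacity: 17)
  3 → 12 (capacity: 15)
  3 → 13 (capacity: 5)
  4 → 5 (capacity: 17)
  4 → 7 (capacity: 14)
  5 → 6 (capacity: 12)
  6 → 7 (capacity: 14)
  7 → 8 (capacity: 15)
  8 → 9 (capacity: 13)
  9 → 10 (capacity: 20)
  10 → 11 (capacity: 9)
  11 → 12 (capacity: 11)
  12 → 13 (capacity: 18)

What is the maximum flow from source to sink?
Maximum flow = 9

Max flow: 9

Flow assignment:
  0 → 1: 9/13
  1 → 2: 9/19
  2 → 3: 9/9
  3 → 12: 4/15
  3 → 13: 5/5
  12 → 13: 4/18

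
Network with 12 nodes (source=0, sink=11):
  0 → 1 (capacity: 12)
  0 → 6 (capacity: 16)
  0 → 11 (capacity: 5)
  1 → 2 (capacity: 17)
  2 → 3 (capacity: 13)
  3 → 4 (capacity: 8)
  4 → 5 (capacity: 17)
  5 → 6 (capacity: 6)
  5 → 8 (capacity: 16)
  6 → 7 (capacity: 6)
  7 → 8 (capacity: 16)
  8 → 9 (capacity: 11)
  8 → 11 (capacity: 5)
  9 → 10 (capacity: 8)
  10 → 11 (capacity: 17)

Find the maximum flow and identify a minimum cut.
Max flow = 18, Min cut edges: (0,11), (8,11), (9,10)

Maximum flow: 18
Minimum cut: (0,11), (8,11), (9,10)
Partition: S = [0, 1, 2, 3, 4, 5, 6, 7, 8, 9], T = [10, 11]

Max-flow min-cut theorem verified: both equal 18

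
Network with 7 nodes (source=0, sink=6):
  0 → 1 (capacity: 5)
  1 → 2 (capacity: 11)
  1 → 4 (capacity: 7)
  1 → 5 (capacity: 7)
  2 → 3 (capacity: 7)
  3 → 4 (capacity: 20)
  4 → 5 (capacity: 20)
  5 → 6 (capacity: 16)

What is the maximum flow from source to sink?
Maximum flow = 5

Max flow: 5

Flow assignment:
  0 → 1: 5/5
  1 → 5: 5/7
  5 → 6: 5/16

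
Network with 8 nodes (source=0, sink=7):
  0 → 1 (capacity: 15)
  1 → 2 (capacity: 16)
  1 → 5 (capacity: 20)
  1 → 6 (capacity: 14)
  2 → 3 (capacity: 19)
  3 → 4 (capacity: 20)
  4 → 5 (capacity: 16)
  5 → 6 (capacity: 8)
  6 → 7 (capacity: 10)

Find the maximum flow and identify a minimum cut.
Max flow = 10, Min cut edges: (6,7)

Maximum flow: 10
Minimum cut: (6,7)
Partition: S = [0, 1, 2, 3, 4, 5, 6], T = [7]

Max-flow min-cut theorem verified: both equal 10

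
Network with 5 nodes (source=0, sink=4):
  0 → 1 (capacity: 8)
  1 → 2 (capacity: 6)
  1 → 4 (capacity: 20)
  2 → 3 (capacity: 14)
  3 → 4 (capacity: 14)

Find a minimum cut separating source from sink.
Min cut value = 8, edges: (0,1)

Min cut value: 8
Partition: S = [0], T = [1, 2, 3, 4]
Cut edges: (0,1)

By max-flow min-cut theorem, max flow = min cut = 8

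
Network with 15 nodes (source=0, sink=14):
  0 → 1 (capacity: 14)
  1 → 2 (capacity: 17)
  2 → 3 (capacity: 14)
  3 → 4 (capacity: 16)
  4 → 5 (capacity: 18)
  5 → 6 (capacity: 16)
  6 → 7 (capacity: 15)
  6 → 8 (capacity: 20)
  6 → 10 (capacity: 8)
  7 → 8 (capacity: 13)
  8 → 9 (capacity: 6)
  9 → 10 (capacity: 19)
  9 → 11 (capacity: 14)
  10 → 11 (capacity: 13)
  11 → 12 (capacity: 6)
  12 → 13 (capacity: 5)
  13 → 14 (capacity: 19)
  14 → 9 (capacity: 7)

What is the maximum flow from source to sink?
Maximum flow = 5

Max flow: 5

Flow assignment:
  0 → 1: 5/14
  1 → 2: 5/17
  2 → 3: 5/14
  3 → 4: 5/16
  4 → 5: 5/18
  5 → 6: 5/16
  6 → 10: 5/8
  10 → 11: 5/13
  11 → 12: 5/6
  12 → 13: 5/5
  13 → 14: 5/19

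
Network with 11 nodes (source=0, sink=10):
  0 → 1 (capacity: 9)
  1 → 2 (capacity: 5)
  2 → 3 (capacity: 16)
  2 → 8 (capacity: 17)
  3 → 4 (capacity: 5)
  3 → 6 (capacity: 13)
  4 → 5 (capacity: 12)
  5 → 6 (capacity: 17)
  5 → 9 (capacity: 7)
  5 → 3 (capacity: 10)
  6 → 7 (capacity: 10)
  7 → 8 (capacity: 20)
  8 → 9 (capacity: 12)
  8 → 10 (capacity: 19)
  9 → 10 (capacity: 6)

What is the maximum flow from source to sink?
Maximum flow = 5

Max flow: 5

Flow assignment:
  0 → 1: 5/9
  1 → 2: 5/5
  2 → 8: 5/17
  8 → 10: 5/19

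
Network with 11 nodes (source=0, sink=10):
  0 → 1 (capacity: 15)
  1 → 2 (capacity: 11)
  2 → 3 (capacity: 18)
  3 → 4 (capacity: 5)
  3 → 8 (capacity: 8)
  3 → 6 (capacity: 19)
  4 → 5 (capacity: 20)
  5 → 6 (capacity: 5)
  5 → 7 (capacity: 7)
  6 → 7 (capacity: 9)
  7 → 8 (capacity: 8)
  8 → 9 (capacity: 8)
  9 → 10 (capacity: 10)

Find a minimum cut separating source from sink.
Min cut value = 8, edges: (8,9)

Min cut value: 8
Partition: S = [0, 1, 2, 3, 4, 5, 6, 7, 8], T = [9, 10]
Cut edges: (8,9)

By max-flow min-cut theorem, max flow = min cut = 8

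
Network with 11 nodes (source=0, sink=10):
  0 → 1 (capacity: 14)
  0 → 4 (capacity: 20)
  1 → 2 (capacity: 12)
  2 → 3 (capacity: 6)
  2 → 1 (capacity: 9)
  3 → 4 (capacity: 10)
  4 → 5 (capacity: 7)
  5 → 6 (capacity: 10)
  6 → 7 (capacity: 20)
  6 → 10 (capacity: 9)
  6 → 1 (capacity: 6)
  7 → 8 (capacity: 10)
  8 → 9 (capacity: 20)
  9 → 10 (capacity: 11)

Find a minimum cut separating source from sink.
Min cut value = 7, edges: (4,5)

Min cut value: 7
Partition: S = [0, 1, 2, 3, 4], T = [5, 6, 7, 8, 9, 10]
Cut edges: (4,5)

By max-flow min-cut theorem, max flow = min cut = 7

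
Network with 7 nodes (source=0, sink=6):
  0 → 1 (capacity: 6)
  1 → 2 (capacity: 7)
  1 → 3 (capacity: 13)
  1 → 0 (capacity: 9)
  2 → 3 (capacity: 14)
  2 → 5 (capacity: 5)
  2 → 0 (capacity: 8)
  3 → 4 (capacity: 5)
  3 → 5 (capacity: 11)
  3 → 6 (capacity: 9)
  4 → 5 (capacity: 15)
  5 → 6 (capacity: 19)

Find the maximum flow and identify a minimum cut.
Max flow = 6, Min cut edges: (0,1)

Maximum flow: 6
Minimum cut: (0,1)
Partition: S = [0], T = [1, 2, 3, 4, 5, 6]

Max-flow min-cut theorem verified: both equal 6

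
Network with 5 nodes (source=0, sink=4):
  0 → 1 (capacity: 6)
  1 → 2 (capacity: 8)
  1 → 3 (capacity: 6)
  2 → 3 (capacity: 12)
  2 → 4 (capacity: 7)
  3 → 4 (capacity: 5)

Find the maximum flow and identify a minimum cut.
Max flow = 6, Min cut edges: (0,1)

Maximum flow: 6
Minimum cut: (0,1)
Partition: S = [0], T = [1, 2, 3, 4]

Max-flow min-cut theorem verified: both equal 6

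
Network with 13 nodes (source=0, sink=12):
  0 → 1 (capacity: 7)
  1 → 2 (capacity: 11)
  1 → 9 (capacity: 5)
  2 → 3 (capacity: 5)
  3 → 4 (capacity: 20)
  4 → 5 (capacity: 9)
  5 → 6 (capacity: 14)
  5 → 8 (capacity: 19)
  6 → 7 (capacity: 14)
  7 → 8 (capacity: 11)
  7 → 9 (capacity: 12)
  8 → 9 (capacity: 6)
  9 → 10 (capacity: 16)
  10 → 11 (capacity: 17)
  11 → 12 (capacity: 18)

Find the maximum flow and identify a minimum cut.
Max flow = 7, Min cut edges: (0,1)

Maximum flow: 7
Minimum cut: (0,1)
Partition: S = [0], T = [1, 2, 3, 4, 5, 6, 7, 8, 9, 10, 11, 12]

Max-flow min-cut theorem verified: both equal 7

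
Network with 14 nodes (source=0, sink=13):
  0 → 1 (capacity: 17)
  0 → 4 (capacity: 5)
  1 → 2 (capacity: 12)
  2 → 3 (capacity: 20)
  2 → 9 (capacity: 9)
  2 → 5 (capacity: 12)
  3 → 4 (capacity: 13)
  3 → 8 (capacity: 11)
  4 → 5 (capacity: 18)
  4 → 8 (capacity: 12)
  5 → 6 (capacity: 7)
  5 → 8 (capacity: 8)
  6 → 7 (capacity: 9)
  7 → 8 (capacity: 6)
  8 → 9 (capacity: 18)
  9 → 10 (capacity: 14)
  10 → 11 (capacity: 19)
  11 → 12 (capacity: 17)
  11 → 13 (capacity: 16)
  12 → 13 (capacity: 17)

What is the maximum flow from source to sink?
Maximum flow = 14

Max flow: 14

Flow assignment:
  0 → 1: 12/17
  0 → 4: 2/5
  1 → 2: 12/12
  2 → 3: 3/20
  2 → 9: 9/9
  3 → 8: 3/11
  4 → 8: 2/12
  8 → 9: 5/18
  9 → 10: 14/14
  10 → 11: 14/19
  11 → 13: 14/16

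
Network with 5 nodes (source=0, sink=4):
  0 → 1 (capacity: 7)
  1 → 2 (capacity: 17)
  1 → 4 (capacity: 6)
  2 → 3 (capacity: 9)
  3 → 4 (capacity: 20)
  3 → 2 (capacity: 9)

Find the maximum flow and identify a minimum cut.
Max flow = 7, Min cut edges: (0,1)

Maximum flow: 7
Minimum cut: (0,1)
Partition: S = [0], T = [1, 2, 3, 4]

Max-flow min-cut theorem verified: both equal 7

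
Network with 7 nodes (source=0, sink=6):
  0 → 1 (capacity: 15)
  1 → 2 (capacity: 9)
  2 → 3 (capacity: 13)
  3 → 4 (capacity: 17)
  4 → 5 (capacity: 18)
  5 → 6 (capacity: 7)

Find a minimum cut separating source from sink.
Min cut value = 7, edges: (5,6)

Min cut value: 7
Partition: S = [0, 1, 2, 3, 4, 5], T = [6]
Cut edges: (5,6)

By max-flow min-cut theorem, max flow = min cut = 7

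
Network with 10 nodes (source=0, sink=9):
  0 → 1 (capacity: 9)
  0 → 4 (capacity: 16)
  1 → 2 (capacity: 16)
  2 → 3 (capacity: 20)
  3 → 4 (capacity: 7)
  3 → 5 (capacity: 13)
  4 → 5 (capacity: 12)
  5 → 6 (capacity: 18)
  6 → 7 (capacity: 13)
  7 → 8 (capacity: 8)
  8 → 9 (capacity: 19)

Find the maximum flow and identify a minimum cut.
Max flow = 8, Min cut edges: (7,8)

Maximum flow: 8
Minimum cut: (7,8)
Partition: S = [0, 1, 2, 3, 4, 5, 6, 7], T = [8, 9]

Max-flow min-cut theorem verified: both equal 8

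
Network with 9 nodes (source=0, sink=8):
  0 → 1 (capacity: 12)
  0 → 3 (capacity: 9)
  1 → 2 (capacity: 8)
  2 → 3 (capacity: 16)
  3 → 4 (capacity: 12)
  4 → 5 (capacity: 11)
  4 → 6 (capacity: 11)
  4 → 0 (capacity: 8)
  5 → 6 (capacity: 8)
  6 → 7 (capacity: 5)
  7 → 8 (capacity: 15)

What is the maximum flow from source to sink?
Maximum flow = 5

Max flow: 5

Flow assignment:
  0 → 1: 8/12
  0 → 3: 4/9
  1 → 2: 8/8
  2 → 3: 8/16
  3 → 4: 12/12
  4 → 6: 5/11
  4 → 0: 7/8
  6 → 7: 5/5
  7 → 8: 5/15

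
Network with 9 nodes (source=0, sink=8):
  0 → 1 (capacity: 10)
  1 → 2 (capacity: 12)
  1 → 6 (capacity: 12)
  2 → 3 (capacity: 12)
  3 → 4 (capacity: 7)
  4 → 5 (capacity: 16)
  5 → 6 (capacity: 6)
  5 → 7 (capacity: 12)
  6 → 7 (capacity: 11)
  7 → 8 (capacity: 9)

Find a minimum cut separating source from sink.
Min cut value = 9, edges: (7,8)

Min cut value: 9
Partition: S = [0, 1, 2, 3, 4, 5, 6, 7], T = [8]
Cut edges: (7,8)

By max-flow min-cut theorem, max flow = min cut = 9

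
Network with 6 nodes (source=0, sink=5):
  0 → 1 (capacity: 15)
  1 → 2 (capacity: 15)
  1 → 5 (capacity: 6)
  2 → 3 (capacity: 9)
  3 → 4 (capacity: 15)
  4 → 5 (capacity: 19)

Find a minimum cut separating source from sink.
Min cut value = 15, edges: (1,5), (2,3)

Min cut value: 15
Partition: S = [0, 1, 2], T = [3, 4, 5]
Cut edges: (1,5), (2,3)

By max-flow min-cut theorem, max flow = min cut = 15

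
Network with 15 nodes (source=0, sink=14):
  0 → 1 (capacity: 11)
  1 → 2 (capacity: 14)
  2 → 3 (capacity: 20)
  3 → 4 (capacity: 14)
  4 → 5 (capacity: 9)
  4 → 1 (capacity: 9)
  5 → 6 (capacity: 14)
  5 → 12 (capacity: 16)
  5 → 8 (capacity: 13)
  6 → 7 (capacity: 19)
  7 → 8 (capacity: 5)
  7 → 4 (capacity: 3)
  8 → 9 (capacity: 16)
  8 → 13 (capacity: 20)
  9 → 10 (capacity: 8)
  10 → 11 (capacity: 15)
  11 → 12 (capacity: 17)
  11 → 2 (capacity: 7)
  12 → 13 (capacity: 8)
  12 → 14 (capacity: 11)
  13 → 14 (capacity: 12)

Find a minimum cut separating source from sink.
Min cut value = 9, edges: (4,5)

Min cut value: 9
Partition: S = [0, 1, 2, 3, 4], T = [5, 6, 7, 8, 9, 10, 11, 12, 13, 14]
Cut edges: (4,5)

By max-flow min-cut theorem, max flow = min cut = 9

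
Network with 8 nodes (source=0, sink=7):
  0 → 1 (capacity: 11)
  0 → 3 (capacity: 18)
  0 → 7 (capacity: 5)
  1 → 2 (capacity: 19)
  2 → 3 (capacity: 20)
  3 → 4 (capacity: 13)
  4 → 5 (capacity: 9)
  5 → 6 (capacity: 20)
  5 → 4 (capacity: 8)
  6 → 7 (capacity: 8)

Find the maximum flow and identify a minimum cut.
Max flow = 13, Min cut edges: (0,7), (6,7)

Maximum flow: 13
Minimum cut: (0,7), (6,7)
Partition: S = [0, 1, 2, 3, 4, 5, 6], T = [7]

Max-flow min-cut theorem verified: both equal 13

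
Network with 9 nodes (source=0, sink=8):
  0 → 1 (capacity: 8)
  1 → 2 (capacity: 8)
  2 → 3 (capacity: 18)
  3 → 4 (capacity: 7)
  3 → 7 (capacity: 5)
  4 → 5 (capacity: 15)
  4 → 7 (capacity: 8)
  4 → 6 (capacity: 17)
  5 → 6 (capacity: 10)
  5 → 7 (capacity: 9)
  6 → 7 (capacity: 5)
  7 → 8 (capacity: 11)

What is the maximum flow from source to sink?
Maximum flow = 8

Max flow: 8

Flow assignment:
  0 → 1: 8/8
  1 → 2: 8/8
  2 → 3: 8/18
  3 → 4: 3/7
  3 → 7: 5/5
  4 → 7: 3/8
  7 → 8: 8/11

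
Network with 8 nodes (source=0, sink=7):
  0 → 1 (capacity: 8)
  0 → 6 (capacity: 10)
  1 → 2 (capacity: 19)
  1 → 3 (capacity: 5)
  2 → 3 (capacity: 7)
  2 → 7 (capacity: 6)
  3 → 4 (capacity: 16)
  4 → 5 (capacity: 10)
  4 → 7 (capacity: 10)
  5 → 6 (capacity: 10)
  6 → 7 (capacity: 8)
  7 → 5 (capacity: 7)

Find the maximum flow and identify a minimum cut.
Max flow = 16, Min cut edges: (0,1), (6,7)

Maximum flow: 16
Minimum cut: (0,1), (6,7)
Partition: S = [0, 5, 6], T = [1, 2, 3, 4, 7]

Max-flow min-cut theorem verified: both equal 16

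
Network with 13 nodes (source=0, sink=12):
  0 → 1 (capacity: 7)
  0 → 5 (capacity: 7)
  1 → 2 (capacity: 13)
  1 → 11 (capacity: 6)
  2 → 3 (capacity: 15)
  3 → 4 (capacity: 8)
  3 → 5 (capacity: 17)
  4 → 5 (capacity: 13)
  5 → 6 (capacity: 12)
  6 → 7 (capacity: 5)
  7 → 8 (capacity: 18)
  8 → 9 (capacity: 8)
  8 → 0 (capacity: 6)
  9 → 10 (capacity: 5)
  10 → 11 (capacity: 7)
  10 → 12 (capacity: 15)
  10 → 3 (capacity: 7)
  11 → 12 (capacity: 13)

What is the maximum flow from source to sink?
Maximum flow = 11

Max flow: 11

Flow assignment:
  0 → 1: 6/7
  0 → 5: 5/7
  1 → 11: 6/6
  5 → 6: 5/12
  6 → 7: 5/5
  7 → 8: 5/18
  8 → 9: 5/8
  9 → 10: 5/5
  10 → 12: 5/15
  11 → 12: 6/13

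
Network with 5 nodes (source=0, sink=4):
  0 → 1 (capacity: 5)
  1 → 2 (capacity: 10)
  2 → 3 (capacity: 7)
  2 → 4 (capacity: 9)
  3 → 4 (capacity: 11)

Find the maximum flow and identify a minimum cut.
Max flow = 5, Min cut edges: (0,1)

Maximum flow: 5
Minimum cut: (0,1)
Partition: S = [0], T = [1, 2, 3, 4]

Max-flow min-cut theorem verified: both equal 5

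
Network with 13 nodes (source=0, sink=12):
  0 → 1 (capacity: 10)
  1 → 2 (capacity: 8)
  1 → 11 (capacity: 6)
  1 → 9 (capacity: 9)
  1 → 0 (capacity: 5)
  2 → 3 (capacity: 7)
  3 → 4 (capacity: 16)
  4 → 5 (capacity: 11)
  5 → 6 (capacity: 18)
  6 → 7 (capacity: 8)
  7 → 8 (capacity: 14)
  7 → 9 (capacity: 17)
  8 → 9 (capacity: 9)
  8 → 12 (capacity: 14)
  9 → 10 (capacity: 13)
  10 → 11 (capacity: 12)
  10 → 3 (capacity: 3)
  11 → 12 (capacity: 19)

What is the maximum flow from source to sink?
Maximum flow = 10

Max flow: 10

Flow assignment:
  0 → 1: 10/10
  1 → 11: 6/6
  1 → 9: 4/9
  9 → 10: 4/13
  10 → 11: 4/12
  11 → 12: 10/19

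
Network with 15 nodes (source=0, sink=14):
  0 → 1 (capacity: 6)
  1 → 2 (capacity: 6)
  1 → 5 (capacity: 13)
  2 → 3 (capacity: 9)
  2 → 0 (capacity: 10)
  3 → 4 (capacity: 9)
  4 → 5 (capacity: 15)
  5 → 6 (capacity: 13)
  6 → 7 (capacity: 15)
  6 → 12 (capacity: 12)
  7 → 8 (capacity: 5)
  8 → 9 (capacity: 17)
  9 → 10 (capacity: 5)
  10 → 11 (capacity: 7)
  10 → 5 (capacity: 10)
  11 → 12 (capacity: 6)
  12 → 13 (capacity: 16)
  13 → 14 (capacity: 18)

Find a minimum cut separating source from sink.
Min cut value = 6, edges: (0,1)

Min cut value: 6
Partition: S = [0], T = [1, 2, 3, 4, 5, 6, 7, 8, 9, 10, 11, 12, 13, 14]
Cut edges: (0,1)

By max-flow min-cut theorem, max flow = min cut = 6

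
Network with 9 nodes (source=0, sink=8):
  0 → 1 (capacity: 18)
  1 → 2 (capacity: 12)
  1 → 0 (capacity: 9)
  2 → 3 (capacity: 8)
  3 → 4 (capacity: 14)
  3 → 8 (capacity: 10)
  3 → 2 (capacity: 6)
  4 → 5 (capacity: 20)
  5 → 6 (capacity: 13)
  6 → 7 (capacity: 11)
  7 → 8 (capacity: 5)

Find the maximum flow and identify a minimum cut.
Max flow = 8, Min cut edges: (2,3)

Maximum flow: 8
Minimum cut: (2,3)
Partition: S = [0, 1, 2], T = [3, 4, 5, 6, 7, 8]

Max-flow min-cut theorem verified: both equal 8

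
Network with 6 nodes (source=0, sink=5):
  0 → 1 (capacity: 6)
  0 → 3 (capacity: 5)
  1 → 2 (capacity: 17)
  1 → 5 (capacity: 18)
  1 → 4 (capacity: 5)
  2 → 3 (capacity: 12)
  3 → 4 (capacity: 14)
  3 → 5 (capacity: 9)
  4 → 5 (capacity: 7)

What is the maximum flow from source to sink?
Maximum flow = 11

Max flow: 11

Flow assignment:
  0 → 1: 6/6
  0 → 3: 5/5
  1 → 5: 6/18
  3 → 5: 5/9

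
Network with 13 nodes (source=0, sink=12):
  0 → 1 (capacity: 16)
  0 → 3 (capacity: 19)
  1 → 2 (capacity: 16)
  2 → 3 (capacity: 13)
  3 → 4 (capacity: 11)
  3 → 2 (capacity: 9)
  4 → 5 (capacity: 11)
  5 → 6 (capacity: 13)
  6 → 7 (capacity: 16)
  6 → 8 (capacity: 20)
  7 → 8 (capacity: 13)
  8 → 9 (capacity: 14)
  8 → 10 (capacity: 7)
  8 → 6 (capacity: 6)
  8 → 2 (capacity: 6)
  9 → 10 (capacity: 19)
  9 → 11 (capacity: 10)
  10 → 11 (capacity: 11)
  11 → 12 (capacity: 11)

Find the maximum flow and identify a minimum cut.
Max flow = 11, Min cut edges: (11,12)

Maximum flow: 11
Minimum cut: (11,12)
Partition: S = [0, 1, 2, 3, 4, 5, 6, 7, 8, 9, 10, 11], T = [12]

Max-flow min-cut theorem verified: both equal 11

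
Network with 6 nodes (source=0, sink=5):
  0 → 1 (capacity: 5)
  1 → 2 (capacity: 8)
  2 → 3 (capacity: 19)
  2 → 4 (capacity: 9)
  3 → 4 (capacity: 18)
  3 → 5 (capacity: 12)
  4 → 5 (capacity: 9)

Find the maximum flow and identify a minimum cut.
Max flow = 5, Min cut edges: (0,1)

Maximum flow: 5
Minimum cut: (0,1)
Partition: S = [0], T = [1, 2, 3, 4, 5]

Max-flow min-cut theorem verified: both equal 5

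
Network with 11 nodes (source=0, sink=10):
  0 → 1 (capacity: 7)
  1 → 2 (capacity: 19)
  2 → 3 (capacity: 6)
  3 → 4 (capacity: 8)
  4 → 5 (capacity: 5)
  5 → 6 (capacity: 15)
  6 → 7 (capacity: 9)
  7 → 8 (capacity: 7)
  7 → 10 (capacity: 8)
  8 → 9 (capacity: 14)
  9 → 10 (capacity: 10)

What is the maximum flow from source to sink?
Maximum flow = 5

Max flow: 5

Flow assignment:
  0 → 1: 5/7
  1 → 2: 5/19
  2 → 3: 5/6
  3 → 4: 5/8
  4 → 5: 5/5
  5 → 6: 5/15
  6 → 7: 5/9
  7 → 10: 5/8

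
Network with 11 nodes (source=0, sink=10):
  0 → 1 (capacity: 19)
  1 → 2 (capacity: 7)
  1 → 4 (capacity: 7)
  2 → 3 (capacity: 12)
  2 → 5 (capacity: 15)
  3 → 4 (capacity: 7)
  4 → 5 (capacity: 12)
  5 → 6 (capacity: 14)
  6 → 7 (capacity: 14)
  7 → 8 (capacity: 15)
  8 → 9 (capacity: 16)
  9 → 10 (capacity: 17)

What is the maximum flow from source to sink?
Maximum flow = 14

Max flow: 14

Flow assignment:
  0 → 1: 14/19
  1 → 2: 7/7
  1 → 4: 7/7
  2 → 5: 7/15
  4 → 5: 7/12
  5 → 6: 14/14
  6 → 7: 14/14
  7 → 8: 14/15
  8 → 9: 14/16
  9 → 10: 14/17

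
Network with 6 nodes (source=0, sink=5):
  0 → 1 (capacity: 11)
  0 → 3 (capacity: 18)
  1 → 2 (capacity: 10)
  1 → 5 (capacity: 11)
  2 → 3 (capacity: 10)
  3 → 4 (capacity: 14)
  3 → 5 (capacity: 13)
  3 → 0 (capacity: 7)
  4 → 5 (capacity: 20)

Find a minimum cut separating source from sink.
Min cut value = 29, edges: (0,1), (0,3)

Min cut value: 29
Partition: S = [0], T = [1, 2, 3, 4, 5]
Cut edges: (0,1), (0,3)

By max-flow min-cut theorem, max flow = min cut = 29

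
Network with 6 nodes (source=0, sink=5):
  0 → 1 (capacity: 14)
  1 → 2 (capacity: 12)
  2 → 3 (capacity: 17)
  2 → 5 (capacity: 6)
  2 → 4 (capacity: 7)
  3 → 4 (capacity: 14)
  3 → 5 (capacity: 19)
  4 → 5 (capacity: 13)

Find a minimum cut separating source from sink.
Min cut value = 12, edges: (1,2)

Min cut value: 12
Partition: S = [0, 1], T = [2, 3, 4, 5]
Cut edges: (1,2)

By max-flow min-cut theorem, max flow = min cut = 12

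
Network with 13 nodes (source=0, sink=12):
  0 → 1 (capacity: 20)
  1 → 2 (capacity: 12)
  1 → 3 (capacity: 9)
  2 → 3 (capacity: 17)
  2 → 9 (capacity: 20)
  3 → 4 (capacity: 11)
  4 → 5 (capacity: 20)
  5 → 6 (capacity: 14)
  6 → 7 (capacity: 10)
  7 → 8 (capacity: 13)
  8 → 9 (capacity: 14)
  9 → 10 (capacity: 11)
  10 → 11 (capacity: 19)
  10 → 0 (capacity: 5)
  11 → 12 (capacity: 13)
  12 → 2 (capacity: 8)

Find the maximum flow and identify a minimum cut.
Max flow = 11, Min cut edges: (9,10)

Maximum flow: 11
Minimum cut: (9,10)
Partition: S = [0, 1, 2, 3, 4, 5, 6, 7, 8, 9], T = [10, 11, 12]

Max-flow min-cut theorem verified: both equal 11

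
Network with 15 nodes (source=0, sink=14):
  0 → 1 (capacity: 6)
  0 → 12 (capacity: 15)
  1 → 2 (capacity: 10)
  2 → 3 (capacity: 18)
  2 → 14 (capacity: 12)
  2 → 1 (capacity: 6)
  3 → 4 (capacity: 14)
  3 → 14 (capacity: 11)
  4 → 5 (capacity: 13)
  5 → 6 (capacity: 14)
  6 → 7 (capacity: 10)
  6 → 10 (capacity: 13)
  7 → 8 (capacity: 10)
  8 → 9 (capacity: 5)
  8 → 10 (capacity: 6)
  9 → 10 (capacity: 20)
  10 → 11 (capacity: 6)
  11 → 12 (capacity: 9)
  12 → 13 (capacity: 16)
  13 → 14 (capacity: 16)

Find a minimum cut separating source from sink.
Min cut value = 21, edges: (0,1), (0,12)

Min cut value: 21
Partition: S = [0], T = [1, 2, 3, 4, 5, 6, 7, 8, 9, 10, 11, 12, 13, 14]
Cut edges: (0,1), (0,12)

By max-flow min-cut theorem, max flow = min cut = 21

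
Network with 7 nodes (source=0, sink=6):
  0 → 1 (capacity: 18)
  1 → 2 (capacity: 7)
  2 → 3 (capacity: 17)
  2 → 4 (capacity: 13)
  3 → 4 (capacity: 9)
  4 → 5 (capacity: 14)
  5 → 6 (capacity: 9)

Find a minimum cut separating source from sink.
Min cut value = 7, edges: (1,2)

Min cut value: 7
Partition: S = [0, 1], T = [2, 3, 4, 5, 6]
Cut edges: (1,2)

By max-flow min-cut theorem, max flow = min cut = 7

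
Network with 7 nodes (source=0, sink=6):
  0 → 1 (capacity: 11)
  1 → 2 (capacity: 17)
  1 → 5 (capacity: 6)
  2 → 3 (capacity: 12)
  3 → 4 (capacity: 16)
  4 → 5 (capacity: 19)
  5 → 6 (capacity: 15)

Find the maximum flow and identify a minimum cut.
Max flow = 11, Min cut edges: (0,1)

Maximum flow: 11
Minimum cut: (0,1)
Partition: S = [0], T = [1, 2, 3, 4, 5, 6]

Max-flow min-cut theorem verified: both equal 11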